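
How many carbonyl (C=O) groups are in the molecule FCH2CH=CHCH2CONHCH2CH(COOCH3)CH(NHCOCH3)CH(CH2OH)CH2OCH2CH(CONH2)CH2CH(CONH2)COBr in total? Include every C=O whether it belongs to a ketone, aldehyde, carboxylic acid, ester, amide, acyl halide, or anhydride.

6

CH2CONHCH2: amide, 1 C=O (running total 1).
CH(COOCH3): ester, 1 C=O (running total 2).
CH(NHCOCH3): amide, 1 C=O (running total 3).
CH(CONH2): amide, 1 C=O (running total 4).
CH(CONH2): amide, 1 C=O (running total 5).
COBr: acyl halide, 1 C=O (running total 6).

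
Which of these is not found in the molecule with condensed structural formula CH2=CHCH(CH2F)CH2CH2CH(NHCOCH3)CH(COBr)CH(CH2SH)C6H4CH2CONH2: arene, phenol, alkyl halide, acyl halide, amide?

phenol

arene: present (C6H4 — para-disubstituted benzene ring → arene).
acyl halide: present (CH(COBr) — pendant –C(=O)X: carbonyl C bonded to C and halogen → acyl halide).
alkyl halide: present (CH(CH2F) — pendant –CH2X: halogen on sp³ carbon → alkyl halide).
amide: present (CH(NHCOCH3) — pendant –NHC(=O)CH3: N bonded to a carbonyl → amide (not amine)).
phenol: no segment matches this pattern.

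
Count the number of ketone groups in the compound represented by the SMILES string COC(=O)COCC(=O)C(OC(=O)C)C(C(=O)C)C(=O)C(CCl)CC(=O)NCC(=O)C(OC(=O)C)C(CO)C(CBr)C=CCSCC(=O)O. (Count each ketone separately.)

Working along the chain:
  CH3OOC: CH3O–C(=O)–: carbonyl C bonded to C and to –OCH3 → ester (not ketone + ether).
  CH2OCH2: C–O–C with sp³ carbons on both sides and no adjacent C=O → ether.
  CO: –C(=O)– with carbon on both sides → ketone.
  CH(OCOCH3): pendant –OC(=O)CH3: an acyloxy group → ester.
  CH(COCH3): pendant –COCH3: carbonyl C bonded to two carbons → ketone.
  CO: –C(=O)– with carbon on both sides → ketone.
  CH(CH2Cl): pendant –CH2X: halogen on sp³ carbon → alkyl halide.
  CH2CONHCH2: –C(=O)–N– linkage → amide (the N is not an amine).
  CO: –C(=O)– with carbon on both sides → ketone.
  CH(OCOCH3): pendant –OC(=O)CH3: an acyloxy group → ester.
  CH(CH2OH): pendant –CH2OH on an sp³ backbone C → alcohol.
  CH(CH2Br): pendant –CH2X: halogen on sp³ carbon → alkyl halide.
  CH=CH: C=C double bond → alkene.
  CH2SCH2: C–S–C linkage → sulfide (thioether).
  COOH: –COOH: carbonyl C bonded to –OH and C → carboxylic acid (the –OH is not a separate alcohol).
Ketone appears at: CO, CH(COCH3), CO, CO → 4.

4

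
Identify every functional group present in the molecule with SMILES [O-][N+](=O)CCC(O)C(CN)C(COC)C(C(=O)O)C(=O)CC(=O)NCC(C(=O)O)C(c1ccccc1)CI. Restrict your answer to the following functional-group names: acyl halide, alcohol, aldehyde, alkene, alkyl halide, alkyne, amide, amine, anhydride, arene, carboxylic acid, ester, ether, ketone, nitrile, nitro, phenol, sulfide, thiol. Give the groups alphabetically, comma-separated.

Reading the structure from left to right:
  O2NCH2: –NO2 on carbon → nitro group.
  CH(OH): –OH on an sp³ carbon → alcohol (secondary).
  CH(CH2NH2): pendant –CH2NH2: N on sp³ C, no adjacent C=O → amine.
  CH(CH2OCH3): pendant –CH2OCH3: C–O–C linkage → ether.
  CH(COOH): pendant –COOH: carbonyl C bonded to C and –OH → carboxylic acid.
  CO: –C(=O)– with carbon on both sides → ketone.
  CH2CONHCH2: –C(=O)–N– linkage → amide (the N is not an amine).
  CH(COOH): pendant –COOH: carbonyl C bonded to C and –OH → carboxylic acid.
  CH(C6H5): pendant –C6H5: benzene ring → arene.
  CH2I: halogen on an sp³ carbon → alkyl halide.

alcohol, alkyl halide, amide, amine, arene, carboxylic acid, ether, ketone, nitro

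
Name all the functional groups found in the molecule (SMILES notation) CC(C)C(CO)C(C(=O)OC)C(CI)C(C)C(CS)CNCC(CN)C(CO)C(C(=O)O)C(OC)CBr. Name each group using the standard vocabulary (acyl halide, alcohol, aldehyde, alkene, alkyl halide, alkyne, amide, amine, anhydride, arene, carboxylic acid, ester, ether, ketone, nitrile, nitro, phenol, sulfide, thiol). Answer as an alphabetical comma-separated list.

alcohol, alkyl halide, amine, carboxylic acid, ester, ether, thiol

Taking each segment in turn:
  CH(CH2OH): pendant –CH2OH on an sp³ backbone C → alcohol.
  CH(COOCH3): pendant –COOCH3: carbonyl C bonded to C and –OCH3 → ester.
  CH(CH2I): pendant –CH2X: halogen on sp³ carbon → alkyl halide.
  CH(CH2SH): pendant –CH2SH → thiol.
  CH2NHCH2: C–N–C with sp³ carbons and no adjacent C=O → amine (secondary).
  CH(CH2NH2): pendant –CH2NH2: N on sp³ C, no adjacent C=O → amine.
  CH(CH2OH): pendant –CH2OH on an sp³ backbone C → alcohol.
  CH(COOH): pendant –COOH: carbonyl C bonded to C and –OH → carboxylic acid.
  CH(OCH3): pendant –OCH3: C–O–C with sp³ C, no adjacent C=O → ether.
  CH2Br: halogen on an sp³ carbon → alkyl halide.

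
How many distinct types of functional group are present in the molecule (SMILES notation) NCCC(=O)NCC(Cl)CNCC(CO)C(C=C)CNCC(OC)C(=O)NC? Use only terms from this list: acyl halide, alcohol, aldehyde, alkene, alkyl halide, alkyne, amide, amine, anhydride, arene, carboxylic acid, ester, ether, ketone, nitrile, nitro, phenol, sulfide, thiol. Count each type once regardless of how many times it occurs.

–NH2 on an sp³ carbon with no adjacent C=O → amine.
–C(=O)–N– linkage → amide (the N is not an amine).
halogen on an sp³ carbon → alkyl halide.
C–N–C with sp³ carbons and no adjacent C=O → amine (secondary).
pendant –CH2OH on an sp³ backbone C → alcohol.
pendant –CH=CH2: C=C double bond → alkene.
C–N–C with sp³ carbons and no adjacent C=O → amine (secondary).
pendant –OCH3: C–O–C with sp³ C, no adjacent C=O → ether.
–C(=O)NHCH3: carbonyl C bonded to C and to N → amide (the N is not an amine).
Distinct types present: alcohol, alkene, alkyl halide, amide, amine, ether.

6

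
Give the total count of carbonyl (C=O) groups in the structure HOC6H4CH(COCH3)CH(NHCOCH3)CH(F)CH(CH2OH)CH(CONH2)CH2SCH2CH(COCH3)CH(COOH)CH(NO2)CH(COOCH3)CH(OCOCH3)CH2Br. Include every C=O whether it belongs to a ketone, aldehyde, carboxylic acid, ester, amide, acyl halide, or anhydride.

CH(COCH3): ketone, 1 C=O (running total 1).
CH(NHCOCH3): amide, 1 C=O (running total 2).
CH(CONH2): amide, 1 C=O (running total 3).
CH(COCH3): ketone, 1 C=O (running total 4).
CH(COOH): carboxylic acid, 1 C=O (running total 5).
CH(COOCH3): ester, 1 C=O (running total 6).
CH(OCOCH3): ester, 1 C=O (running total 7).

7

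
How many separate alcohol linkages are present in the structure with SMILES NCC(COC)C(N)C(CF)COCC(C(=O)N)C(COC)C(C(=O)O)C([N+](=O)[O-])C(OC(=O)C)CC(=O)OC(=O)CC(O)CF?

1

Working along the chain:
  H2NCH2: –NH2 on an sp³ carbon with no adjacent C=O → amine.
  CH(CH2OCH3): pendant –CH2OCH3: C–O–C linkage → ether.
  CH(NH2): –NH2 on an sp³ carbon with no adjacent C=O → amine.
  CH(CH2F): pendant –CH2X: halogen on sp³ carbon → alkyl halide.
  CH2OCH2: C–O–C with sp³ carbons on both sides and no adjacent C=O → ether.
  CH(CONH2): pendant –CONH2: carbonyl C bonded to C and N → amide.
  CH(CH2OCH3): pendant –CH2OCH3: C–O–C linkage → ether.
  CH(COOH): pendant –COOH: carbonyl C bonded to C and –OH → carboxylic acid.
  CH(NO2): –NO2 on an sp³ carbon → nitro (the N=O is not a carbonyl).
  CH(OCOCH3): pendant –OC(=O)CH3: an acyloxy group → ester.
  CH2CO-O-COCH2: two acyl groups sharing one oxygen, –C(=O)–O–C(=O)– → anhydride.
  CH(OH): –OH on an sp³ carbon → alcohol (secondary).
  CH2F: halogen on an sp³ carbon → alkyl halide.
Alcohol appears at: CH(OH) → 1.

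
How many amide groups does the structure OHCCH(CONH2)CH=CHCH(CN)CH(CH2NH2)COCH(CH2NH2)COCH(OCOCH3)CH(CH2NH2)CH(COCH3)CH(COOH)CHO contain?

1

Reading the structure from left to right:
  OHC: terminal –CHO: carbonyl C bonded to H and C → aldehyde.
  CH(CONH2): pendant –CONH2: carbonyl C bonded to C and N → amide.
  CH=CH: C=C double bond → alkene.
  CH(CN): pendant –C≡N: nitrile.
  CH(CH2NH2): pendant –CH2NH2: N on sp³ C, no adjacent C=O → amine.
  CO: –C(=O)– with carbon on both sides → ketone.
  CH(CH2NH2): pendant –CH2NH2: N on sp³ C, no adjacent C=O → amine.
  CO: –C(=O)– with carbon on both sides → ketone.
  CH(OCOCH3): pendant –OC(=O)CH3: an acyloxy group → ester.
  CH(CH2NH2): pendant –CH2NH2: N on sp³ C, no adjacent C=O → amine.
  CH(COCH3): pendant –COCH3: carbonyl C bonded to two carbons → ketone.
  CH(COOH): pendant –COOH: carbonyl C bonded to C and –OH → carboxylic acid.
  CHO: terminal –CHO: carbonyl C bonded to H and C → aldehyde.
Amide appears at: CH(CONH2) → 1.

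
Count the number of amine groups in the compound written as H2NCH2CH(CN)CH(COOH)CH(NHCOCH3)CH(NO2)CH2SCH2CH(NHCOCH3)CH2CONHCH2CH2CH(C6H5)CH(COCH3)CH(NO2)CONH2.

1

–NH2 on an sp³ carbon with no adjacent C=O → amine.
pendant –C≡N: nitrile.
pendant –COOH: carbonyl C bonded to C and –OH → carboxylic acid.
pendant –NHC(=O)CH3: N bonded to a carbonyl → amide (not amine).
–NO2 on an sp³ carbon → nitro (the N=O is not a carbonyl).
C–S–C linkage → sulfide (thioether).
pendant –NHC(=O)CH3: N bonded to a carbonyl → amide (not amine).
–C(=O)–N– linkage → amide (the N is not an amine).
pendant –C6H5: benzene ring → arene.
pendant –COCH3: carbonyl C bonded to two carbons → ketone.
–NO2 on an sp³ carbon → nitro (the N=O is not a carbonyl).
–C(=O)NH2: carbonyl C bonded to C and to N → amide (the N is not a separate amine).
Amine appears at: H2NCH2 → 1.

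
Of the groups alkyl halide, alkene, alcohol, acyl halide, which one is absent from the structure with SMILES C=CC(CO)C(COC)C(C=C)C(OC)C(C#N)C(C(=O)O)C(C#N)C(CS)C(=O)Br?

acyl halide: present (COBr — –C(=O)Br: carbonyl C bonded to C and to a halogen → acyl halide (not alkyl halide)).
alcohol: present (CH(CH2OH) — pendant –CH2OH on an sp³ backbone C → alcohol).
alkene: present (CH2=CH — C=C double bond → alkene).
alkyl halide: absent. In COBr, the halogen is on a carbonyl carbon, which makes it an acyl halide, not an alkyl halide.

alkyl halide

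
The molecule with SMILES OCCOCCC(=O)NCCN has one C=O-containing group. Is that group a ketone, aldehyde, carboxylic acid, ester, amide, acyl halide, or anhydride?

amide

The carbonyl is in the CH2CONHCH2 segment: –C(=O)–N– linkage → amide (the N is not an amine).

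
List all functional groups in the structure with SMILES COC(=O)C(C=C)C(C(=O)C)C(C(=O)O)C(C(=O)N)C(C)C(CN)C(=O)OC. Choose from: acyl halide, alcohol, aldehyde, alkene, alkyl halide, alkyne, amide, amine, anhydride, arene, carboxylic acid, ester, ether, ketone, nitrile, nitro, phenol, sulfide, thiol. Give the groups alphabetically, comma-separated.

CH3O–C(=O)–: carbonyl C bonded to C and to –OCH3 → ester (not ketone + ether).
pendant –CH=CH2: C=C double bond → alkene.
pendant –COCH3: carbonyl C bonded to two carbons → ketone.
pendant –COOH: carbonyl C bonded to C and –OH → carboxylic acid.
pendant –CONH2: carbonyl C bonded to C and N → amide.
pendant –CH2NH2: N on sp³ C, no adjacent C=O → amine.
–C(=O)OCH3: carbonyl C bonded to C and to –OCH3 → ester (not ketone + ether).

alkene, amide, amine, carboxylic acid, ester, ketone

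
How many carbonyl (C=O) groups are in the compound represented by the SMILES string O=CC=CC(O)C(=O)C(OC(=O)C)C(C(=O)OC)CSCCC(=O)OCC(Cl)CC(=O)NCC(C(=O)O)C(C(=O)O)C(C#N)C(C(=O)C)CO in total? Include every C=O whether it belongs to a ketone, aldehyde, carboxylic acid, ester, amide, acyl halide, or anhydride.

9

OHC: aldehyde, 1 C=O (running total 1).
CO: ketone, 1 C=O (running total 2).
CH(OCOCH3): ester, 1 C=O (running total 3).
CH(COOCH3): ester, 1 C=O (running total 4).
CH2COOCH2: ester, 1 C=O (running total 5).
CH2CONHCH2: amide, 1 C=O (running total 6).
CH(COOH): carboxylic acid, 1 C=O (running total 7).
CH(COOH): carboxylic acid, 1 C=O (running total 8).
CH(COCH3): ketone, 1 C=O (running total 9).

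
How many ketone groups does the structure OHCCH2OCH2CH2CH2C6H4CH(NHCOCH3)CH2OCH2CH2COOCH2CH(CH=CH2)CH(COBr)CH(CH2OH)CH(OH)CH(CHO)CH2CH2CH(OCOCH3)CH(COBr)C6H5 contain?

terminal –CHO: carbonyl C bonded to H and C → aldehyde.
C–O–C with sp³ carbons on both sides and no adjacent C=O → ether.
para-disubstituted benzene ring → arene.
pendant –NHC(=O)CH3: N bonded to a carbonyl → amide (not amine).
C–O–C with sp³ carbons on both sides and no adjacent C=O → ether.
–C(=O)–O–C with C on the carbonyl side → ester.
pendant –CH=CH2: C=C double bond → alkene.
pendant –C(=O)X: carbonyl C bonded to C and halogen → acyl halide.
pendant –CH2OH on an sp³ backbone C → alcohol.
–OH on an sp³ carbon → alcohol (secondary).
pendant –CHO: carbonyl C bonded to C and H → aldehyde.
pendant –OC(=O)CH3: an acyloxy group → ester.
pendant –C(=O)X: carbonyl C bonded to C and halogen → acyl halide.
–C6H5 phenyl ring → arene.
No segment is a ketone: OHC is aldehyde, not ketone; CH(NHCOCH3) is amide, not ketone; CH2COOCH2 is ester, not ketone. → 0.

0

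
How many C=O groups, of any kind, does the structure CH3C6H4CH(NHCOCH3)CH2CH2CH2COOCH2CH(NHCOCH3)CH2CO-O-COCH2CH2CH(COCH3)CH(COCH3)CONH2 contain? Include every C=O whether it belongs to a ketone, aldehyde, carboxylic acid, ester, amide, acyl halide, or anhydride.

CH(NHCOCH3): amide, 1 C=O (running total 1).
CH2COOCH2: ester, 1 C=O (running total 2).
CH(NHCOCH3): amide, 1 C=O (running total 3).
CH2CO-O-COCH2: anhydride, 2 C=O (running total 5).
CH(COCH3): ketone, 1 C=O (running total 6).
CH(COCH3): ketone, 1 C=O (running total 7).
CONH2: amide, 1 C=O (running total 8).

8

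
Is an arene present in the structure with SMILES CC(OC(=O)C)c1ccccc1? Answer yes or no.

yes

Taking each segment in turn:
  CH(OCOCH3): pendant –OC(=O)CH3: an acyloxy group → ester.
  C6H5: –C6H5 phenyl ring → arene.
The C6H5 segment supplies the arene: –C6H5 phenyl ring → arene.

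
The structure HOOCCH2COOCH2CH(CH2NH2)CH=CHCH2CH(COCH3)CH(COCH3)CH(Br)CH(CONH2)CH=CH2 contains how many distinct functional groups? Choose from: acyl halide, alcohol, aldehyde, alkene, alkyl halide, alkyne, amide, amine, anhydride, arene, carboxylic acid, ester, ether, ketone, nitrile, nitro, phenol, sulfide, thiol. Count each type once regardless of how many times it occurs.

Reading the structure from left to right:
  HOOC: –COOH: carbonyl C bonded to –OH and C → carboxylic acid (the –OH is not a separate alcohol).
  CH2COOCH2: –C(=O)–O–C with C on the carbonyl side → ester.
  CH(CH2NH2): pendant –CH2NH2: N on sp³ C, no adjacent C=O → amine.
  CH=CH: C=C double bond → alkene.
  CH(COCH3): pendant –COCH3: carbonyl C bonded to two carbons → ketone.
  CH(COCH3): pendant –COCH3: carbonyl C bonded to two carbons → ketone.
  CH(Br): halogen on an sp³ carbon → alkyl halide.
  CH(CONH2): pendant –CONH2: carbonyl C bonded to C and N → amide.
  CH=CH2: C=C double bond → alkene.
Distinct types present: alkene, alkyl halide, amide, amine, carboxylic acid, ester, ketone.

7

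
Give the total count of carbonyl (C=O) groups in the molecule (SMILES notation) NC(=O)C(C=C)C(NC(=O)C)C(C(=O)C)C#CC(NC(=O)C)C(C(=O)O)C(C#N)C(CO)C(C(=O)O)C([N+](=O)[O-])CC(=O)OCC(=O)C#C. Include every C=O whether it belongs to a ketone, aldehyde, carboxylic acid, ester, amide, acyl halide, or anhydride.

8

H2NCO: amide, 1 C=O (running total 1).
CH(NHCOCH3): amide, 1 C=O (running total 2).
CH(COCH3): ketone, 1 C=O (running total 3).
CH(NHCOCH3): amide, 1 C=O (running total 4).
CH(COOH): carboxylic acid, 1 C=O (running total 5).
CH(COOH): carboxylic acid, 1 C=O (running total 6).
CH2COOCH2: ester, 1 C=O (running total 7).
CO: ketone, 1 C=O (running total 8).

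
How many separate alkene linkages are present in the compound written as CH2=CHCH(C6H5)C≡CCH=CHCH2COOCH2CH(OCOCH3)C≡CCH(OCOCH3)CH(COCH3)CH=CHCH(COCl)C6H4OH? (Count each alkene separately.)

C=C double bond → alkene.
pendant –C6H5: benzene ring → arene.
C≡C triple bond → alkyne.
C=C double bond → alkene.
–C(=O)–O–C with C on the carbonyl side → ester.
pendant –OC(=O)CH3: an acyloxy group → ester.
C≡C triple bond → alkyne.
pendant –OC(=O)CH3: an acyloxy group → ester.
pendant –COCH3: carbonyl C bonded to two carbons → ketone.
C=C double bond → alkene.
pendant –C(=O)X: carbonyl C bonded to C and halogen → acyl halide.
–OH attached directly to an aromatic ring → phenol (not alcohol); the ring itself is an arene.
Alkene appears at: CH2=CH, CH=CH, CH=CH → 3.

3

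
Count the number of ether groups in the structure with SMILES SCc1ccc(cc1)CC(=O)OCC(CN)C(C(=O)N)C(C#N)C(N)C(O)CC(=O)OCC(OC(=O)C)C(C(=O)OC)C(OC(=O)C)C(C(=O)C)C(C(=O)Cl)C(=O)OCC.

–SH on an sp³ carbon → thiol.
para-disubstituted benzene ring → arene.
–C(=O)–O–C with C on the carbonyl side → ester.
pendant –CH2NH2: N on sp³ C, no adjacent C=O → amine.
pendant –CONH2: carbonyl C bonded to C and N → amide.
pendant –C≡N: nitrile.
–NH2 on an sp³ carbon with no adjacent C=O → amine.
–OH on an sp³ carbon → alcohol (secondary).
–C(=O)–O–C with C on the carbonyl side → ester.
pendant –OC(=O)CH3: an acyloxy group → ester.
pendant –COOCH3: carbonyl C bonded to C and –OCH3 → ester.
pendant –OC(=O)CH3: an acyloxy group → ester.
pendant –COCH3: carbonyl C bonded to two carbons → ketone.
pendant –C(=O)X: carbonyl C bonded to C and halogen → acyl halide.
–C(=O)OCH2CH3: carbonyl C bonded to C and to –OEt → ester.
No segment is a ether: CH2COOCH2 is ester, not ether; CH(OH) is alcohol, not ether; CH2COOCH2 is ester, not ether. → 0.

0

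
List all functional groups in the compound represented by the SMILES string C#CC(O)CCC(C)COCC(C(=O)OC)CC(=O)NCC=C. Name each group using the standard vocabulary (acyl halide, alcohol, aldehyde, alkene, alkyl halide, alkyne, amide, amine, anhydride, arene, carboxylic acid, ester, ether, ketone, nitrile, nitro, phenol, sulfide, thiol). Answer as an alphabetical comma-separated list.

Working along the chain:
  HC≡C: C≡C triple bond → alkyne.
  CH(OH): –OH on an sp³ carbon → alcohol (secondary).
  CH2OCH2: C–O–C with sp³ carbons on both sides and no adjacent C=O → ether.
  CH(COOCH3): pendant –COOCH3: carbonyl C bonded to C and –OCH3 → ester.
  CH2CONHCH2: –C(=O)–N– linkage → amide (the N is not an amine).
  CH=CH2: C=C double bond → alkene.

alcohol, alkene, alkyne, amide, ester, ether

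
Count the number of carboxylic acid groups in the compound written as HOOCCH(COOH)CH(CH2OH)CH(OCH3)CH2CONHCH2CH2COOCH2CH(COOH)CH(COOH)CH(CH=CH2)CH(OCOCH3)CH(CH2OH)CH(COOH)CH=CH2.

Taking each segment in turn:
  HOOC: –COOH: carbonyl C bonded to –OH and C → carboxylic acid (the –OH is not a separate alcohol).
  CH(COOH): pendant –COOH: carbonyl C bonded to C and –OH → carboxylic acid.
  CH(CH2OH): pendant –CH2OH on an sp³ backbone C → alcohol.
  CH(OCH3): pendant –OCH3: C–O–C with sp³ C, no adjacent C=O → ether.
  CH2CONHCH2: –C(=O)–N– linkage → amide (the N is not an amine).
  CH2COOCH2: –C(=O)–O–C with C on the carbonyl side → ester.
  CH(COOH): pendant –COOH: carbonyl C bonded to C and –OH → carboxylic acid.
  CH(COOH): pendant –COOH: carbonyl C bonded to C and –OH → carboxylic acid.
  CH(CH=CH2): pendant –CH=CH2: C=C double bond → alkene.
  CH(OCOCH3): pendant –OC(=O)CH3: an acyloxy group → ester.
  CH(CH2OH): pendant –CH2OH on an sp³ backbone C → alcohol.
  CH(COOH): pendant –COOH: carbonyl C bonded to C and –OH → carboxylic acid.
  CH=CH2: C=C double bond → alkene.
Carboxylic acid appears at: HOOC, CH(COOH), CH(COOH), CH(COOH), CH(COOH) → 5.

5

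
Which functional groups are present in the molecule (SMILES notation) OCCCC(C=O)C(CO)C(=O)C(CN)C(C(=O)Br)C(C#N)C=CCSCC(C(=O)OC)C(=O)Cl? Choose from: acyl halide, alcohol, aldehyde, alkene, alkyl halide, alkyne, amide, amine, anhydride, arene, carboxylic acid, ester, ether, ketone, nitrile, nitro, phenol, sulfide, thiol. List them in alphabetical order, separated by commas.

acyl halide, alcohol, aldehyde, alkene, amine, ester, ketone, nitrile, sulfide

Working along the chain:
  HOCH2: HO– on an sp³ carbon → alcohol.
  CH(CHO): pendant –CHO: carbonyl C bonded to C and H → aldehyde.
  CH(CH2OH): pendant –CH2OH on an sp³ backbone C → alcohol.
  CO: –C(=O)– with carbon on both sides → ketone.
  CH(CH2NH2): pendant –CH2NH2: N on sp³ C, no adjacent C=O → amine.
  CH(COBr): pendant –C(=O)X: carbonyl C bonded to C and halogen → acyl halide.
  CH(CN): pendant –C≡N: nitrile.
  CH=CH: C=C double bond → alkene.
  CH2SCH2: C–S–C linkage → sulfide (thioether).
  CH(COOCH3): pendant –COOCH3: carbonyl C bonded to C and –OCH3 → ester.
  COCl: –C(=O)Cl: carbonyl C bonded to C and to a halogen → acyl halide (not alkyl halide).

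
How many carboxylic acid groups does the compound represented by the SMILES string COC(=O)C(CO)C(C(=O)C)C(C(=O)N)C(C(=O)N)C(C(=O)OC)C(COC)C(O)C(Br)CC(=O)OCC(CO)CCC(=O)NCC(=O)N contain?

Taking each segment in turn:
  CH3OOC: CH3O–C(=O)–: carbonyl C bonded to C and to –OCH3 → ester (not ketone + ether).
  CH(CH2OH): pendant –CH2OH on an sp³ backbone C → alcohol.
  CH(COCH3): pendant –COCH3: carbonyl C bonded to two carbons → ketone.
  CH(CONH2): pendant –CONH2: carbonyl C bonded to C and N → amide.
  CH(CONH2): pendant –CONH2: carbonyl C bonded to C and N → amide.
  CH(COOCH3): pendant –COOCH3: carbonyl C bonded to C and –OCH3 → ester.
  CH(CH2OCH3): pendant –CH2OCH3: C–O–C linkage → ether.
  CH(OH): –OH on an sp³ carbon → alcohol (secondary).
  CH(Br): halogen on an sp³ carbon → alkyl halide.
  CH2COOCH2: –C(=O)–O–C with C on the carbonyl side → ester.
  CH(CH2OH): pendant –CH2OH on an sp³ backbone C → alcohol.
  CH2CONHCH2: –C(=O)–N– linkage → amide (the N is not an amine).
  CONH2: –C(=O)NH2: carbonyl C bonded to C and to N → amide (the N is not a separate amine).
No segment is a carboxylic acid: CH3OOC is ester, not carboxylic acid; CH(CH2OH) is alcohol, not carboxylic acid; CH(CONH2) is amide, not carboxylic acid. → 0.

0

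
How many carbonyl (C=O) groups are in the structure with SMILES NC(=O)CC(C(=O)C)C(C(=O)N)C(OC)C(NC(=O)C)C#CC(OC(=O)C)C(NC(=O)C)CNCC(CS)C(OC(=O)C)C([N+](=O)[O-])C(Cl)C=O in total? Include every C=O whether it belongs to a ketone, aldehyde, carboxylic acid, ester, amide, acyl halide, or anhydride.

8

H2NCO: amide, 1 C=O (running total 1).
CH(COCH3): ketone, 1 C=O (running total 2).
CH(CONH2): amide, 1 C=O (running total 3).
CH(NHCOCH3): amide, 1 C=O (running total 4).
CH(OCOCH3): ester, 1 C=O (running total 5).
CH(NHCOCH3): amide, 1 C=O (running total 6).
CH(OCOCH3): ester, 1 C=O (running total 7).
CHO: aldehyde, 1 C=O (running total 8).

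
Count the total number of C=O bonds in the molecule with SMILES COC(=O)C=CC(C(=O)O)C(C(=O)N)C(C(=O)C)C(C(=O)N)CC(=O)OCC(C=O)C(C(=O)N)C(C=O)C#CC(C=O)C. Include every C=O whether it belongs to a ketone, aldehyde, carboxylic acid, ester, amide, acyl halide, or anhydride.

CH3OOC: ester, 1 C=O (running total 1).
CH(COOH): carboxylic acid, 1 C=O (running total 2).
CH(CONH2): amide, 1 C=O (running total 3).
CH(COCH3): ketone, 1 C=O (running total 4).
CH(CONH2): amide, 1 C=O (running total 5).
CH2COOCH2: ester, 1 C=O (running total 6).
CH(CHO): aldehyde, 1 C=O (running total 7).
CH(CONH2): amide, 1 C=O (running total 8).
CH(CHO): aldehyde, 1 C=O (running total 9).
CH(CHO): aldehyde, 1 C=O (running total 10).

10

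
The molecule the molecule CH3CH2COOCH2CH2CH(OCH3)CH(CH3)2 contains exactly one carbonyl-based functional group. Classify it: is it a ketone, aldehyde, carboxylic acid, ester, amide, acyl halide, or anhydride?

The carbonyl is in the CH2COOCH2 segment: –C(=O)–O–C with C on the carbonyl side → ester.

ester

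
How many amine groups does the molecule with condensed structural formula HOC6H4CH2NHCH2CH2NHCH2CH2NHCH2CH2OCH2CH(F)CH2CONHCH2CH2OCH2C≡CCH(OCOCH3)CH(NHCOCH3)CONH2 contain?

Working along the chain:
  HOC6H4: –OH attached directly to an aromatic ring → phenol (not alcohol); the ring itself is an arene.
  CH2NHCH2: C–N–C with sp³ carbons and no adjacent C=O → amine (secondary).
  CH2NHCH2: C–N–C with sp³ carbons and no adjacent C=O → amine (secondary).
  CH2NHCH2: C–N–C with sp³ carbons and no adjacent C=O → amine (secondary).
  CH2OCH2: C–O–C with sp³ carbons on both sides and no adjacent C=O → ether.
  CH(F): halogen on an sp³ carbon → alkyl halide.
  CH2CONHCH2: –C(=O)–N– linkage → amide (the N is not an amine).
  CH2OCH2: C–O–C with sp³ carbons on both sides and no adjacent C=O → ether.
  C≡C: C≡C triple bond → alkyne.
  CH(OCOCH3): pendant –OC(=O)CH3: an acyloxy group → ester.
  CH(NHCOCH3): pendant –NHC(=O)CH3: N bonded to a carbonyl → amide (not amine).
  CONH2: –C(=O)NH2: carbonyl C bonded to C and to N → amide (the N is not a separate amine).
Amine appears at: CH2NHCH2, CH2NHCH2, CH2NHCH2 → 3.

3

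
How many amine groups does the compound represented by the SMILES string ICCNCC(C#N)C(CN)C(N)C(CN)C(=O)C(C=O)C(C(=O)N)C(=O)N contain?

Reading the structure from left to right:
  ICH2: halogen on an sp³ carbon → alkyl halide.
  CH2NHCH2: C–N–C with sp³ carbons and no adjacent C=O → amine (secondary).
  CH(CN): pendant –C≡N: nitrile.
  CH(CH2NH2): pendant –CH2NH2: N on sp³ C, no adjacent C=O → amine.
  CH(NH2): –NH2 on an sp³ carbon with no adjacent C=O → amine.
  CH(CH2NH2): pendant –CH2NH2: N on sp³ C, no adjacent C=O → amine.
  CO: –C(=O)– with carbon on both sides → ketone.
  CH(CHO): pendant –CHO: carbonyl C bonded to C and H → aldehyde.
  CH(CONH2): pendant –CONH2: carbonyl C bonded to C and N → amide.
  CONH2: –C(=O)NH2: carbonyl C bonded to C and to N → amide (the N is not a separate amine).
Amine appears at: CH2NHCH2, CH(CH2NH2), CH(NH2), CH(CH2NH2) → 4.

4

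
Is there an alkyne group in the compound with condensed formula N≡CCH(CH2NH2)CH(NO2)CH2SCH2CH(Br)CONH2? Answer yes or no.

no

N≡C–: carbon triple-bonded to nitrogen → nitrile.
pendant –CH2NH2: N on sp³ C, no adjacent C=O → amine.
–NO2 on an sp³ carbon → nitro (the N=O is not a carbonyl).
C–S–C linkage → sulfide (thioether).
halogen on an sp³ carbon → alkyl halide.
–C(=O)NH2: carbonyl C bonded to C and to N → amide (the N is not a separate amine).
In N≡C, the triple bond is C≡N, not C≡C, so it is a nitrile.
The groups actually present are: alkyl halide, amide, amine, nitrile, nitro, sulfide.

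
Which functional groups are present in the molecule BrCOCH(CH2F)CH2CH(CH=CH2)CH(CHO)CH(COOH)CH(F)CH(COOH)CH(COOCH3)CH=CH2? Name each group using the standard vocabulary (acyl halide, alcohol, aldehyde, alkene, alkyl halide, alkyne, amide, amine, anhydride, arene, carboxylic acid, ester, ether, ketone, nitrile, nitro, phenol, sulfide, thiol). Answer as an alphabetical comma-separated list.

Reading the structure from left to right:
  BrCO: –C(=O)Br: carbonyl C bonded to C and to a halogen → acyl halide (not alkyl halide).
  CH(CH2F): pendant –CH2X: halogen on sp³ carbon → alkyl halide.
  CH(CH=CH2): pendant –CH=CH2: C=C double bond → alkene.
  CH(CHO): pendant –CHO: carbonyl C bonded to C and H → aldehyde.
  CH(COOH): pendant –COOH: carbonyl C bonded to C and –OH → carboxylic acid.
  CH(F): halogen on an sp³ carbon → alkyl halide.
  CH(COOH): pendant –COOH: carbonyl C bonded to C and –OH → carboxylic acid.
  CH(COOCH3): pendant –COOCH3: carbonyl C bonded to C and –OCH3 → ester.
  CH=CH2: C=C double bond → alkene.

acyl halide, aldehyde, alkene, alkyl halide, carboxylic acid, ester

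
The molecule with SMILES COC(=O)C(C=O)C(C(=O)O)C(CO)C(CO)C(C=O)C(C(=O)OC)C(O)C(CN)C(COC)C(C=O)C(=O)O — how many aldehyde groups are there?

Working along the chain:
  CH3OOC: CH3O–C(=O)–: carbonyl C bonded to C and to –OCH3 → ester (not ketone + ether).
  CH(CHO): pendant –CHO: carbonyl C bonded to C and H → aldehyde.
  CH(COOH): pendant –COOH: carbonyl C bonded to C and –OH → carboxylic acid.
  CH(CH2OH): pendant –CH2OH on an sp³ backbone C → alcohol.
  CH(CH2OH): pendant –CH2OH on an sp³ backbone C → alcohol.
  CH(CHO): pendant –CHO: carbonyl C bonded to C and H → aldehyde.
  CH(COOCH3): pendant –COOCH3: carbonyl C bonded to C and –OCH3 → ester.
  CH(OH): –OH on an sp³ carbon → alcohol (secondary).
  CH(CH2NH2): pendant –CH2NH2: N on sp³ C, no adjacent C=O → amine.
  CH(CH2OCH3): pendant –CH2OCH3: C–O–C linkage → ether.
  CH(CHO): pendant –CHO: carbonyl C bonded to C and H → aldehyde.
  COOH: –COOH: carbonyl C bonded to –OH and C → carboxylic acid (the –OH is not a separate alcohol).
Aldehyde appears at: CH(CHO), CH(CHO), CH(CHO) → 3.

3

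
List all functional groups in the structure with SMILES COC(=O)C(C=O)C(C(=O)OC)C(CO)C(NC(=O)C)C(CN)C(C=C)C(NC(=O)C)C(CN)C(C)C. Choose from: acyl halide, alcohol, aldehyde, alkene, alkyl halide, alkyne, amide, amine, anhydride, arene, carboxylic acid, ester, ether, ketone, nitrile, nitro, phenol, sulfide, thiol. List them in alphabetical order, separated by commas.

Taking each segment in turn:
  CH3OOC: CH3O–C(=O)–: carbonyl C bonded to C and to –OCH3 → ester (not ketone + ether).
  CH(CHO): pendant –CHO: carbonyl C bonded to C and H → aldehyde.
  CH(COOCH3): pendant –COOCH3: carbonyl C bonded to C and –OCH3 → ester.
  CH(CH2OH): pendant –CH2OH on an sp³ backbone C → alcohol.
  CH(NHCOCH3): pendant –NHC(=O)CH3: N bonded to a carbonyl → amide (not amine).
  CH(CH2NH2): pendant –CH2NH2: N on sp³ C, no adjacent C=O → amine.
  CH(CH=CH2): pendant –CH=CH2: C=C double bond → alkene.
  CH(NHCOCH3): pendant –NHC(=O)CH3: N bonded to a carbonyl → amide (not amine).
  CH(CH2NH2): pendant –CH2NH2: N on sp³ C, no adjacent C=O → amine.

alcohol, aldehyde, alkene, amide, amine, ester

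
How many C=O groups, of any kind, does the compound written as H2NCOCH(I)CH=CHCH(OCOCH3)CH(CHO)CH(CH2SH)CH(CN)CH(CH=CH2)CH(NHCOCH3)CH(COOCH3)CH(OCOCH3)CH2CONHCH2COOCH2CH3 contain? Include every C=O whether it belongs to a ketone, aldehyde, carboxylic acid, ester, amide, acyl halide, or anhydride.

H2NCO: amide, 1 C=O (running total 1).
CH(OCOCH3): ester, 1 C=O (running total 2).
CH(CHO): aldehyde, 1 C=O (running total 3).
CH(NHCOCH3): amide, 1 C=O (running total 4).
CH(COOCH3): ester, 1 C=O (running total 5).
CH(OCOCH3): ester, 1 C=O (running total 6).
CH2CONHCH2: amide, 1 C=O (running total 7).
COOCH2CH3: ester, 1 C=O (running total 8).

8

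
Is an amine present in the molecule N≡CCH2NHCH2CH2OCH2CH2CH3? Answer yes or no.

Working along the chain:
  N≡C: N≡C–: carbon triple-bonded to nitrogen → nitrile.
  CH2NHCH2: C–N–C with sp³ carbons and no adjacent C=O → amine (secondary).
  CH2OCH2: C–O–C with sp³ carbons on both sides and no adjacent C=O → ether.
The CH2NHCH2 segment supplies the amine: C–N–C with sp³ carbons and no adjacent C=O → amine (secondary).

yes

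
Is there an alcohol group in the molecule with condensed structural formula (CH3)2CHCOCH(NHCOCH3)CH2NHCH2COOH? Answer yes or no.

Reading the structure from left to right:
  CO: –C(=O)– with carbon on both sides → ketone.
  CH(NHCOCH3): pendant –NHC(=O)CH3: N bonded to a carbonyl → amide (not amine).
  CH2NHCH2: C–N–C with sp³ carbons and no adjacent C=O → amine (secondary).
  COOH: –COOH: carbonyl C bonded to –OH and C → carboxylic acid (the –OH is not a separate alcohol).
In COOH, the –OH sits on a carbonyl carbon, making it part of a carboxylic acid, not an alcohol.
The groups actually present are: amide, amine, carboxylic acid, ketone.

no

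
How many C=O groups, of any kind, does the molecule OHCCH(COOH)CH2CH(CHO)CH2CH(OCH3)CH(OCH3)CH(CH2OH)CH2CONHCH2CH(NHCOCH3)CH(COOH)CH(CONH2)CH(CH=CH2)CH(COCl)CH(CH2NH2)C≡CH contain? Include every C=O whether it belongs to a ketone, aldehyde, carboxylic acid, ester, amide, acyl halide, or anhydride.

OHC: aldehyde, 1 C=O (running total 1).
CH(COOH): carboxylic acid, 1 C=O (running total 2).
CH(CHO): aldehyde, 1 C=O (running total 3).
CH2CONHCH2: amide, 1 C=O (running total 4).
CH(NHCOCH3): amide, 1 C=O (running total 5).
CH(COOH): carboxylic acid, 1 C=O (running total 6).
CH(CONH2): amide, 1 C=O (running total 7).
CH(COCl): acyl halide, 1 C=O (running total 8).

8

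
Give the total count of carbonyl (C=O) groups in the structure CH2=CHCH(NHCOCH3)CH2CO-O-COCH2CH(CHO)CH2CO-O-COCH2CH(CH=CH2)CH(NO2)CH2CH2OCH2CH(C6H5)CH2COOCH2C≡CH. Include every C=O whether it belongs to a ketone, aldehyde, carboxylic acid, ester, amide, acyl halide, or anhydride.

7

CH(NHCOCH3): amide, 1 C=O (running total 1).
CH2CO-O-COCH2: anhydride, 2 C=O (running total 3).
CH(CHO): aldehyde, 1 C=O (running total 4).
CH2CO-O-COCH2: anhydride, 2 C=O (running total 6).
CH2COOCH2: ester, 1 C=O (running total 7).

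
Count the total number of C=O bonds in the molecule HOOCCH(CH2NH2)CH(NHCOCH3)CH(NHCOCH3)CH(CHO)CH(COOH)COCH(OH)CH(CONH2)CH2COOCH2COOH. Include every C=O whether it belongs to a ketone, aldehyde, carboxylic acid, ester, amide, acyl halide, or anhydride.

HOOC: carboxylic acid, 1 C=O (running total 1).
CH(NHCOCH3): amide, 1 C=O (running total 2).
CH(NHCOCH3): amide, 1 C=O (running total 3).
CH(CHO): aldehyde, 1 C=O (running total 4).
CH(COOH): carboxylic acid, 1 C=O (running total 5).
CO: ketone, 1 C=O (running total 6).
CH(CONH2): amide, 1 C=O (running total 7).
CH2COOCH2: ester, 1 C=O (running total 8).
COOH: carboxylic acid, 1 C=O (running total 9).

9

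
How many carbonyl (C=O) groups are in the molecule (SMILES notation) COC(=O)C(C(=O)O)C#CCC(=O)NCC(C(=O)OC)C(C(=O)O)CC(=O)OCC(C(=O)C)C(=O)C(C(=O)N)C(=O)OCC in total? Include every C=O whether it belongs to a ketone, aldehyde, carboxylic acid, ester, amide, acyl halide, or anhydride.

10

CH3OOC: ester, 1 C=O (running total 1).
CH(COOH): carboxylic acid, 1 C=O (running total 2).
CH2CONHCH2: amide, 1 C=O (running total 3).
CH(COOCH3): ester, 1 C=O (running total 4).
CH(COOH): carboxylic acid, 1 C=O (running total 5).
CH2COOCH2: ester, 1 C=O (running total 6).
CH(COCH3): ketone, 1 C=O (running total 7).
CO: ketone, 1 C=O (running total 8).
CH(CONH2): amide, 1 C=O (running total 9).
COOCH2CH3: ester, 1 C=O (running total 10).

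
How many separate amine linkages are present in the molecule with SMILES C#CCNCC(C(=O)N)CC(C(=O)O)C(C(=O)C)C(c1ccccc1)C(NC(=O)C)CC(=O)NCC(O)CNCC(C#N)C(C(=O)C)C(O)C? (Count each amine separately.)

Working along the chain:
  HC≡C: C≡C triple bond → alkyne.
  CH2NHCH2: C–N–C with sp³ carbons and no adjacent C=O → amine (secondary).
  CH(CONH2): pendant –CONH2: carbonyl C bonded to C and N → amide.
  CH(COOH): pendant –COOH: carbonyl C bonded to C and –OH → carboxylic acid.
  CH(COCH3): pendant –COCH3: carbonyl C bonded to two carbons → ketone.
  CH(C6H5): pendant –C6H5: benzene ring → arene.
  CH(NHCOCH3): pendant –NHC(=O)CH3: N bonded to a carbonyl → amide (not amine).
  CH2CONHCH2: –C(=O)–N– linkage → amide (the N is not an amine).
  CH(OH): –OH on an sp³ carbon → alcohol (secondary).
  CH2NHCH2: C–N–C with sp³ carbons and no adjacent C=O → amine (secondary).
  CH(CN): pendant –C≡N: nitrile.
  CH(COCH3): pendant –COCH3: carbonyl C bonded to two carbons → ketone.
  CH(OH): –OH on an sp³ carbon → alcohol (secondary).
Amine appears at: CH2NHCH2, CH2NHCH2 → 2.

2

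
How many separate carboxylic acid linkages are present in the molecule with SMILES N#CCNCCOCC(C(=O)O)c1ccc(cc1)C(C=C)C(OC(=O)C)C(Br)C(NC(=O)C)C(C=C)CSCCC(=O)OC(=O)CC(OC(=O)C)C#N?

N≡C–: carbon triple-bonded to nitrogen → nitrile.
C–N–C with sp³ carbons and no adjacent C=O → amine (secondary).
C–O–C with sp³ carbons on both sides and no adjacent C=O → ether.
pendant –COOH: carbonyl C bonded to C and –OH → carboxylic acid.
para-disubstituted benzene ring → arene.
pendant –CH=CH2: C=C double bond → alkene.
pendant –OC(=O)CH3: an acyloxy group → ester.
halogen on an sp³ carbon → alkyl halide.
pendant –NHC(=O)CH3: N bonded to a carbonyl → amide (not amine).
pendant –CH=CH2: C=C double bond → alkene.
C–S–C linkage → sulfide (thioether).
two acyl groups sharing one oxygen, –C(=O)–O–C(=O)– → anhydride.
pendant –OC(=O)CH3: an acyloxy group → ester.
–C≡N: carbon triple-bonded to nitrogen → nitrile.
Carboxylic acid appears at: CH(COOH) → 1.

1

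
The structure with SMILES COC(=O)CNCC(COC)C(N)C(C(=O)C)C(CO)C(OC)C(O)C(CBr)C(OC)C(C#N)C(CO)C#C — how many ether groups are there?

3

Taking each segment in turn:
  CH3OOC: CH3O–C(=O)–: carbonyl C bonded to C and to –OCH3 → ester (not ketone + ether).
  CH2NHCH2: C–N–C with sp³ carbons and no adjacent C=O → amine (secondary).
  CH(CH2OCH3): pendant –CH2OCH3: C–O–C linkage → ether.
  CH(NH2): –NH2 on an sp³ carbon with no adjacent C=O → amine.
  CH(COCH3): pendant –COCH3: carbonyl C bonded to two carbons → ketone.
  CH(CH2OH): pendant –CH2OH on an sp³ backbone C → alcohol.
  CH(OCH3): pendant –OCH3: C–O–C with sp³ C, no adjacent C=O → ether.
  CH(OH): –OH on an sp³ carbon → alcohol (secondary).
  CH(CH2Br): pendant –CH2X: halogen on sp³ carbon → alkyl halide.
  CH(OCH3): pendant –OCH3: C–O–C with sp³ C, no adjacent C=O → ether.
  CH(CN): pendant –C≡N: nitrile.
  CH(CH2OH): pendant –CH2OH on an sp³ backbone C → alcohol.
  C≡CH: C≡C triple bond → alkyne.
Ether appears at: CH(CH2OCH3), CH(OCH3), CH(OCH3) → 3.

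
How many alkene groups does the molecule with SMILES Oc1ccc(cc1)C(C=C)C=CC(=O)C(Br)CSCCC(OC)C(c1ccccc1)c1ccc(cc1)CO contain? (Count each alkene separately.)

Reading the structure from left to right:
  HOC6H4: –OH attached directly to an aromatic ring → phenol (not alcohol); the ring itself is an arene.
  CH(CH=CH2): pendant –CH=CH2: C=C double bond → alkene.
  CH=CH: C=C double bond → alkene.
  CO: –C(=O)– with carbon on both sides → ketone.
  CH(Br): halogen on an sp³ carbon → alkyl halide.
  CH2SCH2: C–S–C linkage → sulfide (thioether).
  CH(OCH3): pendant –OCH3: C–O–C with sp³ C, no adjacent C=O → ether.
  CH(C6H5): pendant –C6H5: benzene ring → arene.
  C6H4: para-disubstituted benzene ring → arene.
  CH2OH: –OH on an sp³ carbon → alcohol.
Alkene appears at: CH(CH=CH2), CH=CH → 2.

2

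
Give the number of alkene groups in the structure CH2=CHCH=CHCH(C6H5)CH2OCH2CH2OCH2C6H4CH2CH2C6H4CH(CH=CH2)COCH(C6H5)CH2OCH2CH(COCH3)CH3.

Taking each segment in turn:
  CH2=CH: C=C double bond → alkene.
  CH=CH: C=C double bond → alkene.
  CH(C6H5): pendant –C6H5: benzene ring → arene.
  CH2OCH2: C–O–C with sp³ carbons on both sides and no adjacent C=O → ether.
  CH2OCH2: C–O–C with sp³ carbons on both sides and no adjacent C=O → ether.
  C6H4: para-disubstituted benzene ring → arene.
  C6H4: para-disubstituted benzene ring → arene.
  CH(CH=CH2): pendant –CH=CH2: C=C double bond → alkene.
  CO: –C(=O)– with carbon on both sides → ketone.
  CH(C6H5): pendant –C6H5: benzene ring → arene.
  CH2OCH2: C–O–C with sp³ carbons on both sides and no adjacent C=O → ether.
  CH(COCH3): pendant –COCH3: carbonyl C bonded to two carbons → ketone.
Alkene appears at: CH2=CH, CH=CH, CH(CH=CH2) → 3.

3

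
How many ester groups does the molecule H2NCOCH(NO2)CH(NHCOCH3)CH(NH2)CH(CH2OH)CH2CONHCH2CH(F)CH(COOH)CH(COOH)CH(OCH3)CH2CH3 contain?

–C(=O)NH2: carbonyl C bonded to C and to N → amide (the N is not a separate amine).
–NO2 on an sp³ carbon → nitro (the N=O is not a carbonyl).
pendant –NHC(=O)CH3: N bonded to a carbonyl → amide (not amine).
–NH2 on an sp³ carbon with no adjacent C=O → amine.
pendant –CH2OH on an sp³ backbone C → alcohol.
–C(=O)–N– linkage → amide (the N is not an amine).
halogen on an sp³ carbon → alkyl halide.
pendant –COOH: carbonyl C bonded to C and –OH → carboxylic acid.
pendant –COOH: carbonyl C bonded to C and –OH → carboxylic acid.
pendant –OCH3: C–O–C with sp³ C, no adjacent C=O → ether.
No segment is a ester: CH(COOH) is carboxylic acid, not ester; CH(COOH) is carboxylic acid, not ester; CH(OCH3) is ether, not ester. → 0.

0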